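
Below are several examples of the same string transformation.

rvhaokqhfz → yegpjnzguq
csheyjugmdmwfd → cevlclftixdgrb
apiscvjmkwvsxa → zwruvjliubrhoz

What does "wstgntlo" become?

Rule — reverse the string, then shift every letter 1 place backward in the alphabet (wrapping around).
"wstgntlo" → "nksmfsrv".

nksmfsrv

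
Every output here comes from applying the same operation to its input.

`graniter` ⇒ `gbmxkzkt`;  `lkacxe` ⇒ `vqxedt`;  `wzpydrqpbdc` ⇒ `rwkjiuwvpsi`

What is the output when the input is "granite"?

gbmxzkt

In each case the input is transformed by: shift every letter 7 places backward in the alphabet (wrapping around), then move the first 3 characters to the end (rotate left by 3).
"granite" → "zktgbmx" → "gbmxzkt".
(Check on "graniter": → "zktgbmxk" → "gbmxkzkt" ✓)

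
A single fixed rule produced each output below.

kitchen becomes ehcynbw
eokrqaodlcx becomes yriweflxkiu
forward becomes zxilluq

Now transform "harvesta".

Looking at the pairs, the operation is to shift every letter 6 places backward in the alphabet (wrapping around), then take characters alternately from the front and the back (1st, last, 2nd, 2nd-last, ...).
On "harvesta": the first step gives "bulpymnu", and the second then gives "buunlmpy".

buunlmpy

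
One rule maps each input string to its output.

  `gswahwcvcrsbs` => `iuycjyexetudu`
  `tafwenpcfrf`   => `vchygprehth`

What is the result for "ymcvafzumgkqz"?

The transformation: shift every letter 2 places forward in the alphabet (wrapping around).
Applying that to "ymcvafzumgkqz" gives "aoexchbwoimsb".

aoexchbwoimsb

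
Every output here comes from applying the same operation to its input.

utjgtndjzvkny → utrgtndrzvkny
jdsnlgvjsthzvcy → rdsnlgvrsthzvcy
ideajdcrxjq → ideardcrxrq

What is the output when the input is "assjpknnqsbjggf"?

Each output is the input with this applied: replace every "j" with "r".
Applying that to "assjpknnqsbjggf" gives "assrpknnqsbrggf".

assrpknnqsbrggf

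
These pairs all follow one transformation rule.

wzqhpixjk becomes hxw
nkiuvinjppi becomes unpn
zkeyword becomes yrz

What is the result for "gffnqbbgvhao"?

nbhg

Rule — keep one character in every 3, starting at position 1 (positions 1st, 4th, 7th, ...), then move the first character to the end.
For "gffnqbbgvhao", step one produces "gnbh"; step two turns that into "nbhg".
(Check on "zkeyword": → "zyr" → "yrz" ✓)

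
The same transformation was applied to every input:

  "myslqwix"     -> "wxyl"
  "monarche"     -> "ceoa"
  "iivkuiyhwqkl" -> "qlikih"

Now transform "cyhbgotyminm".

imyboy

The transformation: keep every other character starting from the second (positions 2nd, 4th, 6th, ...), then move the last 2 characters to the front (rotate right by 2).
Starting from "cyhbgotyminm": after the first operation, "yboyim"; after the second, "imyboy".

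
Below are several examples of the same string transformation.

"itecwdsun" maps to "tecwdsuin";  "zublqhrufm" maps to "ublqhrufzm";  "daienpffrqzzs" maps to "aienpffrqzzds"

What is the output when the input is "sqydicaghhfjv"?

qydicaghhfjsv

The rule is to swap the first and last characters, then move the first character to the end.
On "sqydicaghhfjv": the first step gives "vqydicaghhfjs", and the second then gives "qydicaghhfjsv".
(Check on "daienpffrqzzs": → "saienpffrqzzd" → "aienpffrqzzds" ✓)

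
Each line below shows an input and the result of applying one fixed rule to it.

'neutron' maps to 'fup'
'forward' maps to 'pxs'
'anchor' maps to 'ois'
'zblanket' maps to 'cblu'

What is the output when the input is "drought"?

The rule is to keep every other character starting from the second (positions 2nd, 4th, 6th, ...), then shift every letter 1 place forward in the alphabet (wrapping around).
Working it through for "drought": intermediate "ruh", final "svi".
(Check on "zblanket": → "bakt" → "cblu" ✓)

svi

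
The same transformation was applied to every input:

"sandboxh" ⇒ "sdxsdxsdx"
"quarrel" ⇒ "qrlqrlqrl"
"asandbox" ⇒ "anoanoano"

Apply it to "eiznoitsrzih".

entzentzentz

In each case the input is transformed by: keep one character in every 3, starting at position 1 (positions 1st, 4th, 7th, ...), then write the whole string 3 times in a row.
On "eiznoitsrzih": the first step gives "entz", and the second then gives "entzentzentz".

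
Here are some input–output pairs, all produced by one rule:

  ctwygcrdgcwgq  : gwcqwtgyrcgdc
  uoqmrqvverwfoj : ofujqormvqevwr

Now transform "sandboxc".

xoscnabd

Each output is the input with this applied: move the last 3 characters to the front (rotate right by 3), then swap each adjacent pair of characters (1↔2, 3↔4, ...).
Working it through for "sandboxc": intermediate "oxcsandb", final "xoscnabd".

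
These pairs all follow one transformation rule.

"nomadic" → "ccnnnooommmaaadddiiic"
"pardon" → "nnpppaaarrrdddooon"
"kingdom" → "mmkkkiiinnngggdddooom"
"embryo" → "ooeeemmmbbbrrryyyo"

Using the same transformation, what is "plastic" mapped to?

What's happening: repeat every character 3 times, then move the last 2 characters to the front (rotate right by 2).
"plastic" → "ppplllaaassstttiiiccc" → "ccppplllaaassstttiiic".

ccppplllaaassstttiiic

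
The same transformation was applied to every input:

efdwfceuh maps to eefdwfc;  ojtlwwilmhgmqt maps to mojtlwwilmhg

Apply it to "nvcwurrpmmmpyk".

The pattern: delete the last 2 characters, then move the last character to the front.
Starting from "nvcwurrpmmmpyk": after the first operation, "nvcwurrpmmmp"; after the second, "pnvcwurrpmmm".

pnvcwurrpmmm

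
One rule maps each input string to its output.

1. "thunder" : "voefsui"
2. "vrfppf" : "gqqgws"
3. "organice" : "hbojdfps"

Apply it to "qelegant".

mfhbourf

Each output is the input with this applied: move the first 2 characters to the end (rotate left by 2), then shift every letter 1 place forward in the alphabet (wrapping around).
Applying both steps to "qelegant": "legantqe", then "mfhbourf".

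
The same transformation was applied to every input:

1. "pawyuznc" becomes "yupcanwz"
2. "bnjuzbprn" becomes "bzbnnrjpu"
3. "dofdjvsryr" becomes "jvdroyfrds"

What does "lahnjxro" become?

njloarhx

The pattern: take characters alternately from the front and the back (1st, last, 2nd, 2nd-last, ...), then move the last 2 characters to the front (rotate right by 2).
Applying both steps to "lahnjxro": "loarhxnj", then "njloarhx".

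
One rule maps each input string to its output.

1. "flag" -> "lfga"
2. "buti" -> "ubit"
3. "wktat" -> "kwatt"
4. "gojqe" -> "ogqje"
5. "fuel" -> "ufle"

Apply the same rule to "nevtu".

What's happening: swap each adjacent pair of characters (1↔2, 3↔4, ...).
So "nevtu" becomes "entvu".

entvu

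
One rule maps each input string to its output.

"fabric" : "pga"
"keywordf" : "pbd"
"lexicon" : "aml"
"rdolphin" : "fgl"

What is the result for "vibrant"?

ylr

Looking at the pairs, the operation is to shift every letter 2 places backward in the alphabet (wrapping around), then keep only the last 3 characters.
For "vibrant", step one produces "tgzpylr"; step two turns that into "ylr".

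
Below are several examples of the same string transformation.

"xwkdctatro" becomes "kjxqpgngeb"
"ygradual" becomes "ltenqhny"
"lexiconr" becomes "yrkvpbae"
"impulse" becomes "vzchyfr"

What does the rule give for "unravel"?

haeniry

The pattern: shift every letter 13 places forward in the alphabet (wrapping around) — i.e. ROT13.
For "unravel" the result is "haeniry".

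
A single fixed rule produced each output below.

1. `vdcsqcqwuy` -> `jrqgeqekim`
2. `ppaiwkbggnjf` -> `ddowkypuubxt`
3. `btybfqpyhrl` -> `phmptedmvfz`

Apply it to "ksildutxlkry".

The pattern: shift every letter 12 places backward in the alphabet (wrapping around).
"ksildutxlkry" → "ygwzrihlzyfm".

ygwzrihlzyfm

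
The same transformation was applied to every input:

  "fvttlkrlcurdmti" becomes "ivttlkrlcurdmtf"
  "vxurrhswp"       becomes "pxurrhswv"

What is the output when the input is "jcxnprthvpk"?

kcxnprthvpj

Rule — swap the first and last characters.
Doing the same to "jcxnprthvpk": "kcxnprthvpj".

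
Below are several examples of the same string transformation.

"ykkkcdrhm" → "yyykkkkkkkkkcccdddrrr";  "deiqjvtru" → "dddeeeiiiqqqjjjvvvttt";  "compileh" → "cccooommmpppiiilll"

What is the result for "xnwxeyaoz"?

The pattern: delete the last 2 characters, then repeat every character 3 times.
Doing the same to "xnwxeyaoz": "xxxnnnwwwxxxeeeyyyaaa".
(Check on "compileh": → "compil" → "cccooommmpppiiilll" ✓)

xxxnnnwwwxxxeeeyyyaaa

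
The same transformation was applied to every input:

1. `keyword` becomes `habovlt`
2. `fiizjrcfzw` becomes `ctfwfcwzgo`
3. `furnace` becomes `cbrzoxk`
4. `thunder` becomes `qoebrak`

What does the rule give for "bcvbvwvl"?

yizsstys

Rule — take characters alternately from the front and the back (1st, last, 2nd, 2nd-last, ...), then shift every letter 3 places backward in the alphabet (wrapping around).
For "bcvbvwvl" the result is "yizsstys".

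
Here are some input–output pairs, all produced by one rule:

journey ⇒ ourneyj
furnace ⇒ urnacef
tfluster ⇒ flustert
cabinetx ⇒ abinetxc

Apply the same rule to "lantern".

The rule is to move the first character to the end.
For "lantern" the result is "anternl".

anternl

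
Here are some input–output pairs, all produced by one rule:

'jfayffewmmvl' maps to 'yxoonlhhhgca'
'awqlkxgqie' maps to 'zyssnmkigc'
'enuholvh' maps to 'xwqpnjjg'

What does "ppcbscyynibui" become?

wurrpkkeeddaa

In each case the input is transformed by: shift every letter 2 places forward in the alphabet (wrapping around), then sort the characters into reverse alphabetical order.
Applying both steps to "ppcbscyynibui": "rredueaapkdwk", then "wurrpkkeeddaa".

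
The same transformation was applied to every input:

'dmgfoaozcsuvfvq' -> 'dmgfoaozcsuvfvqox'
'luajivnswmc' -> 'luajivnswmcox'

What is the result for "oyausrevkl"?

The transformation: append "ox".
Applying that to "oyausrevkl" gives "oyausrevklox".

oyausrevklox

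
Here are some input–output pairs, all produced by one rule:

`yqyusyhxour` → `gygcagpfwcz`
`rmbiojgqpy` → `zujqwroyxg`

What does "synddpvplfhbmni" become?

agvllxdxtnpjuvq

In each case the input is transformed by: shift every letter 8 places forward in the alphabet (wrapping around).
So "synddpvplfhbmni" becomes "agvllxdxtnpjuvq".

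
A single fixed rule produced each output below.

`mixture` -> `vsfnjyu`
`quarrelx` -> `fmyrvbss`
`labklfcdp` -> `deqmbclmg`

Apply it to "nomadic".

ejdopnb

What's happening: move the last 3 characters to the front (rotate right by 3), then shift every letter 1 place forward in the alphabet (wrapping around).
"nomadic" → "dicnoma" → "ejdopnb".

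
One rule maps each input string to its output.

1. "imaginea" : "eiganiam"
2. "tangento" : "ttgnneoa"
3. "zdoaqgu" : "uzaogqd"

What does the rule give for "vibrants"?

In each case the input is transformed by: swap each adjacent pair of characters (1↔2, 3↔4, ...), then swap the first and last characters.
Applying that to "vibrants" gives "tvrbnasi".

tvrbnasi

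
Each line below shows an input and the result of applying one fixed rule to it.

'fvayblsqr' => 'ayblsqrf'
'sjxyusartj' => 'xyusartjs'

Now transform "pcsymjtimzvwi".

The transformation: move the first character to the end, then delete the first character.
On "pcsymjtimzvwi": the first step gives "csymjtimzvwip", and the second then gives "symjtimzvwip".

symjtimzvwip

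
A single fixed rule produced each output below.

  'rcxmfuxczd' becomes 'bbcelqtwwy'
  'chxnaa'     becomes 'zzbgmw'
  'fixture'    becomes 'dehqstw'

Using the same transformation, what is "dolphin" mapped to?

cghkmno

In each case the input is transformed by: sort the characters into alphabetical order, then shift every letter 1 place backward in the alphabet (wrapping around).
Starting from "dolphin": after the first operation, "dhilnop"; after the second, "cghkmno".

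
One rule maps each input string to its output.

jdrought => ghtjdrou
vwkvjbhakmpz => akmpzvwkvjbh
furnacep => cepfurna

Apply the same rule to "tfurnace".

acetfurn

The pattern: swap the front and back halves of the string, then move the first character to the end.
Applying both steps to "tfurnace": "nacetfur", then "acetfurn".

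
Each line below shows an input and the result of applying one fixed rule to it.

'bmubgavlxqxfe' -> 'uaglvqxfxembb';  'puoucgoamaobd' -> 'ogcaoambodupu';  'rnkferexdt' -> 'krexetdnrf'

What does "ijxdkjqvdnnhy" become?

Looking at the pairs, the operation is to swap each adjacent pair of characters (1↔2, 3↔4, ...), then move the first 3 characters to the end (rotate left by 3).
For "ijxdkjqvdnnhy", step one produces "jidxjkvqndhny"; step two turns that into "xjkvqndhnyjid".
(Check on "puoucgoamaobd": → "upuogcaoambod" → "ogcaoambodupu" ✓)

xjkvqndhnyjid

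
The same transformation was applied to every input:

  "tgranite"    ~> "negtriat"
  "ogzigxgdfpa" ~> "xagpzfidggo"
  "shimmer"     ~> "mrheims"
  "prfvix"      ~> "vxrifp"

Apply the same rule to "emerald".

rdmleae

The rule is to take characters alternately from the front and the back (1st, last, 2nd, 2nd-last, ...), then swap the first and last characters.
On "emerald": the first step gives "edmlear", and the second then gives "rdmleae".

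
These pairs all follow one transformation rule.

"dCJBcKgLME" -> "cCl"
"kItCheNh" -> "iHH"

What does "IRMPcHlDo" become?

The pattern: keep one character in every 3, starting at position 2 (positions 2nd, 5th, 8th, ...), then flip the case of every letter.
Starting from "IRMPcHlDo": after the first operation, "RcD"; after the second, "rCd".

rCd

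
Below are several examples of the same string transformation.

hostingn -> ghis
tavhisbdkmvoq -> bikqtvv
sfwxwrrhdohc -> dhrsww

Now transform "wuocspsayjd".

The transformation: keep every other character starting from the first (positions 1st, 3rd, 5th, ...), then sort the characters into alphabetical order.
On "wuocspsayjd": the first step gives "wossyd", and the second then gives "dosswy".

dosswy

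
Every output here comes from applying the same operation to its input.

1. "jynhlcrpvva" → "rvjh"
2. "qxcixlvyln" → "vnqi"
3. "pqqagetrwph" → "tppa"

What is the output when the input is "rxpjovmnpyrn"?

What's happening: keep one character in every 3, starting at position 1 (positions 1st, 4th, 7th, ...), then move the first 2 characters to the end (rotate left by 2).
Working it through for "rxpjovmnpyrn": intermediate "rjmy", final "myrj".

myrj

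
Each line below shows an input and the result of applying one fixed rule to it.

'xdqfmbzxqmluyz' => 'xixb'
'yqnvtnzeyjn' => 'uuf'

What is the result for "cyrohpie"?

Each output is the input with this applied: keep one character in every 3, starting at position 3 (positions 3rd, 6th, 9th, ...), then shift every letter 7 places forward in the alphabet (wrapping around).
On "cyrohpie": the first step gives "rp", and the second then gives "yw".

yw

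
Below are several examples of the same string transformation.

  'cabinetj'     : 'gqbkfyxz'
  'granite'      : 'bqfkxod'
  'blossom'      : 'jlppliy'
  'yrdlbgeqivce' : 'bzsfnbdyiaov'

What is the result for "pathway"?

vxteqxm

The pattern: shift every letter 3 places backward in the alphabet (wrapping around), then reverse the string.
On "pathway": the first step gives "mxqetxv", and the second then gives "vxteqxm".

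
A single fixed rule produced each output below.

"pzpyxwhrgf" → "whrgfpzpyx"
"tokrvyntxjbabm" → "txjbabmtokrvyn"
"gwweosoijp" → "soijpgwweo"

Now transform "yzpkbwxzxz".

The rule is to swap the front and back halves of the string.
Doing the same to "yzpkbwxzxz": "wxzxzyzpkb".

wxzxzyzpkb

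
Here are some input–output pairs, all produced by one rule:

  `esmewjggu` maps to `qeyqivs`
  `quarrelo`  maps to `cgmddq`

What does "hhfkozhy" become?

The transformation: shift every letter 12 places forward in the alphabet (wrapping around), then delete the last 2 characters.
Applying that to "hhfkozhy" gives "ttrwal".

ttrwal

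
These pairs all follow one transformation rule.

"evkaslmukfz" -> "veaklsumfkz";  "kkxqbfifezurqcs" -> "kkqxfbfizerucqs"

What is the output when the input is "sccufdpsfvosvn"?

What's happening: swap each adjacent pair of characters (1↔2, 3↔4, ...).
So "sccufdpsfvosvn" becomes "csucdfspvfsonv".

csucdfspvfsonv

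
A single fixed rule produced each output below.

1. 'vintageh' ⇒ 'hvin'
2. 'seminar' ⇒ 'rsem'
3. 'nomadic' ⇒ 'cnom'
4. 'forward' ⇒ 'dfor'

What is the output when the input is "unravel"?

lunr

Rule — move the first 3 characters to the end (rotate left by 3), then keep only the last 4 characters.
Starting from "unravel": after the first operation, "avelunr"; after the second, "lunr".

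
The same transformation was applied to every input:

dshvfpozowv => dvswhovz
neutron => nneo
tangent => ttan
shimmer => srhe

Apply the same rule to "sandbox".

sxao

The rule is to take characters alternately from the front and the back (1st, last, 2nd, 2nd-last, ...), then delete the last 3 characters.
Starting from "sandbox": after the first operation, "sxaonbd"; after the second, "sxao".
(Check on "shimmer": → "srheimm" → "srhe" ✓)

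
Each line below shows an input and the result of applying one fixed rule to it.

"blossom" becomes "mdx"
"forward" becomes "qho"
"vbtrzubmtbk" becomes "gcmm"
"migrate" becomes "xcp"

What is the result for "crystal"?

ndw

The transformation: keep one character in every 3, starting at position 1 (positions 1st, 4th, 7th, ...), then shift every letter 11 places forward in the alphabet (wrapping around).
Starting from "crystal": after the first operation, "csl"; after the second, "ndw".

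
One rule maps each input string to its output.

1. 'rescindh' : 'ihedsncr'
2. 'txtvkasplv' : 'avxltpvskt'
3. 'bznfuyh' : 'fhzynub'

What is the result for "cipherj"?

hjirpec

What's happening: take characters alternately from the front and the back (1st, last, 2nd, 2nd-last, ...), then swap the first and last characters.
On "cipherj" that produces "hjirpec".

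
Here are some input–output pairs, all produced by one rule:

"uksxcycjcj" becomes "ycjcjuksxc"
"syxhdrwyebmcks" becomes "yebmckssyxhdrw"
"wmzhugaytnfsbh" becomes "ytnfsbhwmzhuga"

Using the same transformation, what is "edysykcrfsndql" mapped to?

rfsndqledysykc

In each case the input is transformed by: swap the front and back halves of the string.
"edysykcrfsndql" → "rfsndqledysykc".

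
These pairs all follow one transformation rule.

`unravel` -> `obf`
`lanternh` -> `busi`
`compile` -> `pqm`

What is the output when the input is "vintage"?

juh

The transformation: shift every letter 1 place forward in the alphabet (wrapping around), then keep every other character starting from the second (positions 2nd, 4th, 6th, ...).
Starting from "vintage": after the first operation, "wjoubhf"; after the second, "juh".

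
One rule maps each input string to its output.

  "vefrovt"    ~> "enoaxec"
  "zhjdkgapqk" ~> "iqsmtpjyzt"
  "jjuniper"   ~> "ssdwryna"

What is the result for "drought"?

Rule — shift every letter 9 places forward in the alphabet (wrapping around).
Applying that to "drought" gives "maxdpqc".

maxdpqc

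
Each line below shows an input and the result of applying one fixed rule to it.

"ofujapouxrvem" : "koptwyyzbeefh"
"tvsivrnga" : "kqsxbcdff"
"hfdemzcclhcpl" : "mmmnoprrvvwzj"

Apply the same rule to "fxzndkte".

nopuxdhj

Each output is the input with this applied: sort the characters into alphabetical order, then shift every letter 10 places forward in the alphabet (wrapping around).
"fxzndkte" → "defkntxz" → "nopuxdhj".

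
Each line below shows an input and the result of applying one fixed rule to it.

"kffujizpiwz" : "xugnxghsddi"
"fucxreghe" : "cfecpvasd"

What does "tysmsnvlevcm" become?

Rule — shift every letter 2 places backward in the alphabet (wrapping around), then reverse the string.
Working it through for "tysmsnvlevcm": intermediate "rwqkqltjctak", final "katcjtlqkqwr".
(Check on "fucxreghe": → "dsavpcefc" → "cfecpvasd" ✓)

katcjtlqkqwr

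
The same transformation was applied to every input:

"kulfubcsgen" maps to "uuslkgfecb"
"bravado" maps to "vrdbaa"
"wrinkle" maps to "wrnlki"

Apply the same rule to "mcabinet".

The rule is to delete the last character, then sort the characters into reverse alphabetical order.
Working it through for "mcabinet": intermediate "mcabine", final "nmiecba".

nmiecba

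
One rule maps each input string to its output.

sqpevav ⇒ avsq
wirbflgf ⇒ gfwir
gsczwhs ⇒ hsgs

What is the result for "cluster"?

ercl

Each output is the input with this applied: move the last 2 characters to the front (rotate right by 2), then delete the last 3 characters.
Working it through for "cluster": intermediate "erclust", final "ercl".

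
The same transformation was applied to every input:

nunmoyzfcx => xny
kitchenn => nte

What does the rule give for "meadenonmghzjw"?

The pattern: move the last 2 characters to the front (rotate right by 2), then keep one character in every 3, starting at position 2 (positions 2nd, 5th, 8th, ...).
"meadenonmghzjw" → "jwmeadenonmghz" → "wanmz".

wanmz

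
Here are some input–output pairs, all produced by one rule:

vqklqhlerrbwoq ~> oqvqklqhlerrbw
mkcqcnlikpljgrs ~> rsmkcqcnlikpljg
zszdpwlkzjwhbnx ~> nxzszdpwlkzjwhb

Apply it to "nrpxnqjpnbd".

bdnrpxnqjpn

Each output is the input with this applied: move the last 2 characters to the front (rotate right by 2).
Doing the same to "nrpxnqjpnbd": "bdnrpxnqjpn".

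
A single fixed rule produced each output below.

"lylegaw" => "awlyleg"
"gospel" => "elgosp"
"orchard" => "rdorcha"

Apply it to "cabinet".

Each output is the input with this applied: move the last 2 characters to the front (rotate right by 2).
For "cabinet" the result is "etcabin".

etcabin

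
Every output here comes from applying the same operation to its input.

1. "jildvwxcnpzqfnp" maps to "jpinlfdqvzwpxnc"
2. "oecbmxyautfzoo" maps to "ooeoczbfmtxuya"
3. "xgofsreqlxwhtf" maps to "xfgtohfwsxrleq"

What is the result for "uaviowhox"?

uxaovhiwo

Each output is the input with this applied: take characters alternately from the front and the back (1st, last, 2nd, 2nd-last, ...).
Doing the same to "uaviowhox": "uxaovhiwo".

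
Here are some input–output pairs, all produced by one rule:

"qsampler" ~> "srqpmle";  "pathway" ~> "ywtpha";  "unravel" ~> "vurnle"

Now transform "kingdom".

onmkig

In each case the input is transformed by: sort the characters into reverse alphabetical order, then delete the last character.
Applying both steps to "kingdom": "onmkigd", then "onmkig".
(Check on "qsampler": → "srqpmlea" → "srqpmle" ✓)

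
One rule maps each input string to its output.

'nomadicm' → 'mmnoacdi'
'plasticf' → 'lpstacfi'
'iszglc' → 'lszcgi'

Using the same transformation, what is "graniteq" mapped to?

The pattern: sort the characters into alphabetical order, then swap the front and back halves of the string.
Working it through for "graniteq": intermediate "aeginqrt", final "nqrtaegi".

nqrtaegi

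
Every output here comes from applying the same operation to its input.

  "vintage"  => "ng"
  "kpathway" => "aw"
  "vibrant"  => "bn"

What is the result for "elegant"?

Looking at the pairs, the operation is to keep one character in every 3, starting at position 3 (positions 3rd, 6th, 9th, ...).
Doing the same to "elegant": "en".

en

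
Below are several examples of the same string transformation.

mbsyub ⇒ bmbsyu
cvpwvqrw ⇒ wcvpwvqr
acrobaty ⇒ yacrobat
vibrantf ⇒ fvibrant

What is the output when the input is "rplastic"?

In each case the input is transformed by: move the last character to the front.
For "rplastic" the result is "crplasti".

crplasti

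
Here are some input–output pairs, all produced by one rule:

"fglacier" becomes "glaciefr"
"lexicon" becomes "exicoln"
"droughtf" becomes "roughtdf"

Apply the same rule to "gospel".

The rule is to swap the first and last characters, then move the first character to the end.
Applying both steps to "gospel": "lospeg", then "ospegl".

ospegl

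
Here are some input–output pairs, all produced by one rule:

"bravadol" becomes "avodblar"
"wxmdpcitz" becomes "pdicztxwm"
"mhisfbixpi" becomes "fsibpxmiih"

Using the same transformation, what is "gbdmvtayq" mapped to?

vmatqybgd

Rule — move the first 3 characters to the end (rotate left by 3), then swap each adjacent pair of characters (1↔2, 3↔4, ...).
Working it through for "gbdmvtayq": intermediate "mvtayqgbd", final "vmatqybgd".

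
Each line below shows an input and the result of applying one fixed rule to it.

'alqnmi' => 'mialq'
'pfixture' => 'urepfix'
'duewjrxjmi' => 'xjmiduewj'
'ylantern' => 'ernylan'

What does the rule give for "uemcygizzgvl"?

Looking at the pairs, the operation is to swap the front and back halves of the string, then delete the first character.
Starting from "uemcygizzgvl": after the first operation, "izzgvluemcyg"; after the second, "zzgvluemcyg".
(Check on "alqnmi": → "nmialq" → "mialq" ✓)

zzgvluemcyg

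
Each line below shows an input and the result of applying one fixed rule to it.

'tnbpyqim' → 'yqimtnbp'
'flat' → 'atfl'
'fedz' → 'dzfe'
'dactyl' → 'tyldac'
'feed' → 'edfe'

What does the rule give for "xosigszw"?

gszwxosi

The rule is to swap the front and back halves of the string.
"xosigszw" → "gszwxosi".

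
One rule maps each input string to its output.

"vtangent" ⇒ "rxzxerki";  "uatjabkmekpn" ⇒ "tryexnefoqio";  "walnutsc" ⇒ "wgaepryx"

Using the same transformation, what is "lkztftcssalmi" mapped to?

In each case the input is transformed by: shift every letter 4 places forward in the alphabet (wrapping around), then move the last 2 characters to the front (rotate right by 2).
On "lkztftcssalmi": the first step gives "podxjxgwwepqm", and the second then gives "qmpodxjxgwwep".

qmpodxjxgwwep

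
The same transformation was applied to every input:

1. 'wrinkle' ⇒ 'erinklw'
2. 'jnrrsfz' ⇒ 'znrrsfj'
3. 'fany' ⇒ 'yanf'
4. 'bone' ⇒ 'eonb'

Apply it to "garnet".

Each output is the input with this applied: swap the first and last characters.
On "garnet" that produces "tarneg".

tarneg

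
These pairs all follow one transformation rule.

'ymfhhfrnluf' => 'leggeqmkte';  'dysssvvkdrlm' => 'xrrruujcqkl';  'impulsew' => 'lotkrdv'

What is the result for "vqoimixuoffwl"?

Rule — delete the first character, then shift every letter 1 place backward in the alphabet (wrapping around).
So "vqoimixuoffwl" becomes "pnhlhwtneevk".

pnhlhwtneevk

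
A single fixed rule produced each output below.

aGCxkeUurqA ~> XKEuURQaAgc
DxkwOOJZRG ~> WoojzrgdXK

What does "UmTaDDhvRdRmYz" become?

Rule — move the first 3 characters to the end (rotate left by 3), then flip the case of every letter.
On "UmTaDDhvRdRmYz": the first step gives "aDDhvRdRmYzUmT", and the second then gives "AddHVrDrMyZuMt".
(Check on "aGCxkeUurqA": → "xkeUurqAaGC" → "XKEuURQaAgc" ✓)

AddHVrDrMyZuMt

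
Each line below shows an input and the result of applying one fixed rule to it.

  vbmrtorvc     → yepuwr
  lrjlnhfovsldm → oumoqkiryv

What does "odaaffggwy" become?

Rule — delete the last 3 characters, then shift every letter 3 places forward in the alphabet (wrapping around).
Starting from "odaaffggwy": after the first operation, "odaaffg"; after the second, "rgddiij".

rgddiij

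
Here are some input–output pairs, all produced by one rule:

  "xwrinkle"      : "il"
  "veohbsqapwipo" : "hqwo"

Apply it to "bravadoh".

vo

The rule is to move the first character to the end, then keep one character in every 3, starting at position 3 (positions 3rd, 6th, 9th, ...).
"bravadoh" → "vo".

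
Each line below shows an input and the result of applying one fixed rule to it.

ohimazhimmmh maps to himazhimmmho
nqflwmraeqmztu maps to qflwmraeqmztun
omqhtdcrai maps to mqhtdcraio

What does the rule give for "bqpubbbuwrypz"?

qpubbbuwrypzb

Rule — move the first character to the end.
Applying that to "bqpubbbuwrypz" gives "qpubbbuwrypzb".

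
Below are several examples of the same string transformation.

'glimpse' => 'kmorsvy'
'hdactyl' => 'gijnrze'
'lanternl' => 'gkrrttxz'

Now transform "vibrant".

The rule is to sort the characters into alphabetical order, then shift every letter 6 places forward in the alphabet (wrapping around).
Working it through for "vibrant": intermediate "abinrtv", final "ghotxzb".

ghotxzb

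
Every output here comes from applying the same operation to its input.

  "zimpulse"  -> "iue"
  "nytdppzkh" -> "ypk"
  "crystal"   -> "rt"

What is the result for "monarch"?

or

What's happening: keep one character in every 3, starting at position 2 (positions 2nd, 5th, 8th, ...).
"monarch" → "or".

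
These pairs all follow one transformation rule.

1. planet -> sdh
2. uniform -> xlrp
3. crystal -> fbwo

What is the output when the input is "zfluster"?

covh

The transformation: shift every letter 3 places forward in the alphabet (wrapping around), then keep every other character starting from the first (positions 1st, 3rd, 5th, ...).
On "zfluster" that produces "covh".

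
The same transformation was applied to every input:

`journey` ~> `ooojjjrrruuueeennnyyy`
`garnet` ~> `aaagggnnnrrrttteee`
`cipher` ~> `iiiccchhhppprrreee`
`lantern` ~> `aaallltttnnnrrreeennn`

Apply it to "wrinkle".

Each output is the input with this applied: swap each adjacent pair of characters (1↔2, 3↔4, ...), then repeat every character 3 times.
On "wrinkle": the first step gives "rwnilke", and the second then gives "rrrwwwnnniiilllkkkeee".

rrrwwwnnniiilllkkkeee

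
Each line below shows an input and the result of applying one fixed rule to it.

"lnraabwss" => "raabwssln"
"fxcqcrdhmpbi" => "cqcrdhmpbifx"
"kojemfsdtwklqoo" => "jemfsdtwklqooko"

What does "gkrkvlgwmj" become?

rkvlgwmjgk

Rule — move the first 2 characters to the end (rotate left by 2).
So "gkrkvlgwmj" becomes "rkvlgwmjgk".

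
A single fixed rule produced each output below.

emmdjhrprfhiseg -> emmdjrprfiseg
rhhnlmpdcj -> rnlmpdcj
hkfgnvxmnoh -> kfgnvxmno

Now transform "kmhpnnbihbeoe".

The pattern: remove every "h".
So "kmhpnnbihbeoe" becomes "kmpnnbibeoe".

kmpnnbibeoe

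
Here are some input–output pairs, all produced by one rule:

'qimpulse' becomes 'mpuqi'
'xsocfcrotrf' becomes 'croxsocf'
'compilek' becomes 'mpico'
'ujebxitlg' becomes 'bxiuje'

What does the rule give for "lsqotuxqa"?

What's happening: delete the last 3 characters, then move the last 3 characters to the front (rotate right by 3).
For "lsqotuxqa", step one produces "lsqotu"; step two turns that into "otulsq".

otulsq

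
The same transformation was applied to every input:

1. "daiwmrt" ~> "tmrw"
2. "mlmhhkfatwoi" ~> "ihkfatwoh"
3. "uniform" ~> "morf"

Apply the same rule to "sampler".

rlep

What's happening: delete the first 3 characters, then swap the first and last characters.
Starting from "sampler": after the first operation, "pler"; after the second, "rlep".
(Check on "daiwmrt": → "wmrt" → "tmrw" ✓)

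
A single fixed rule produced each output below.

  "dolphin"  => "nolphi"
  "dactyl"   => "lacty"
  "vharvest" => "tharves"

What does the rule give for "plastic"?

The rule is to delete the first character, then move the last character to the front.
Starting from "plastic": after the first operation, "lastic"; after the second, "clasti".

clasti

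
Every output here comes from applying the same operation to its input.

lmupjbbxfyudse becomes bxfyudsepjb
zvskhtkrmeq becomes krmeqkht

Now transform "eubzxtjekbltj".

jekbltjzxt

The transformation: delete the first 3 characters, then move the first 3 characters to the end (rotate left by 3).
Working it through for "eubzxtjekbltj": intermediate "zxtjekbltj", final "jekbltjzxt".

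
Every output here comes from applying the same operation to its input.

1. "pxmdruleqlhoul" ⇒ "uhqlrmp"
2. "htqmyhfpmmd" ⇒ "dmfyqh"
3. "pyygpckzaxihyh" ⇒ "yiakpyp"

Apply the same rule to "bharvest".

svab

What's happening: keep every other character starting from the first (positions 1st, 3rd, 5th, ...), then reverse the string.
Working it through for "bharvest": intermediate "bavs", final "svab".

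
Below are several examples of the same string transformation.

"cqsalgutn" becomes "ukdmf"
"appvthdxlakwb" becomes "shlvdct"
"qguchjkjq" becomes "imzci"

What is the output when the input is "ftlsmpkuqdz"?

What's happening: keep every other character starting from the first (positions 1st, 3rd, 5th, ...), then shift every letter 8 places backward in the alphabet (wrapping around).
Working it through for "ftlsmpkuqdz": intermediate "flmkqz", final "xdecir".
(Check on "appvthdxlakwb": → "aptdlkb" → "shlvdct" ✓)

xdecir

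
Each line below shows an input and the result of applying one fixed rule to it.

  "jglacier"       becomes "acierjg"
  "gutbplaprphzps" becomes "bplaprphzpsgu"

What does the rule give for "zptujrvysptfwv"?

The transformation: move the first 2 characters to the end (rotate left by 2), then delete the first character.
Applying both steps to "zptujrvysptfwv": "tujrvysptfwvzp", then "ujrvysptfwvzp".

ujrvysptfwvzp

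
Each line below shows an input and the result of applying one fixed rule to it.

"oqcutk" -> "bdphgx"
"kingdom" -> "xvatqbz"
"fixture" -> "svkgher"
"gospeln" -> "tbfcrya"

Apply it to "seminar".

frzvane

The rule is to shift every letter 13 places forward in the alphabet (wrapping around) — i.e. ROT13.
So "seminar" becomes "frzvane".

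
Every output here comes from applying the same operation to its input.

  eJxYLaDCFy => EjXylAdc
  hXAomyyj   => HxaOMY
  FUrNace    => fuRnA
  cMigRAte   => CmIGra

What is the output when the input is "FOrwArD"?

The pattern: delete the last 2 characters, then flip the case of every letter.
On "FOrwArD": the first step gives "FOrwA", and the second then gives "foRWa".

foRWa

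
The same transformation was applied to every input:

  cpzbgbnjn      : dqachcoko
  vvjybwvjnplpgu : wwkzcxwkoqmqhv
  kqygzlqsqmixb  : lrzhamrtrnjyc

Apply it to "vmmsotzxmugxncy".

The pattern: shift every letter 1 place forward in the alphabet (wrapping around).
"vmmsotzxmugxncy" → "wnntpuaynvhyodz".

wnntpuaynvhyodz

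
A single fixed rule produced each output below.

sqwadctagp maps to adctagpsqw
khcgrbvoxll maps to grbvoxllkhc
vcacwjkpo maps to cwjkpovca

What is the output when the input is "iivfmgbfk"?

fmgbfkiiv

The rule is to move the first 3 characters to the end (rotate left by 3).
On "iivfmgbfk" that produces "fmgbfkiiv".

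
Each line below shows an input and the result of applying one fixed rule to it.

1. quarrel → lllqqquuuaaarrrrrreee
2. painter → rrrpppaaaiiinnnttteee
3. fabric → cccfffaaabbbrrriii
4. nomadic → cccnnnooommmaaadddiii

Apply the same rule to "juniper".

rrrjjjuuunnniiipppeee

The rule is to move the last character to the front, then repeat every character 3 times.
For "juniper", step one produces "rjunipe"; step two turns that into "rrrjjjuuunnniiipppeee".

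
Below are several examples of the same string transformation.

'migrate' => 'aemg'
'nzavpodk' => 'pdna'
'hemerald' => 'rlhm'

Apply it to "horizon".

What's happening: keep every other character starting from the first (positions 1st, 3rd, 5th, ...), then swap the front and back halves of the string.
Applying both steps to "horizon": "hrzn", then "znhr".

znhr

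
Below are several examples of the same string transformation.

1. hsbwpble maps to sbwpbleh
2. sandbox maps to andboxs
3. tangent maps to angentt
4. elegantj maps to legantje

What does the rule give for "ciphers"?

iphersc

The transformation: move the first character to the end.
On "ciphers" that produces "iphersc".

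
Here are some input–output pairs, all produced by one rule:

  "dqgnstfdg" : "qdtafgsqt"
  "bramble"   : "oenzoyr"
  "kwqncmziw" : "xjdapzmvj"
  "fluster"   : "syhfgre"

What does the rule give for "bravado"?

What's happening: shift every letter 13 places forward in the alphabet (wrapping around) — i.e. ROT13.
For "bravado" the result is "oeninqb".

oeninqb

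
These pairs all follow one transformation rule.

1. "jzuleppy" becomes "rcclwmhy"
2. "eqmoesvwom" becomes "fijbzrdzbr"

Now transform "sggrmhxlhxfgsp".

yukstfcfttezuk

The transformation: swap the front and back halves of the string, then shift every letter 13 places forward in the alphabet (wrapping around) — i.e. ROT13.
For "sggrmhxlhxfgsp", step one produces "lhxfgspsggrmhx"; step two turns that into "yukstfcfttezuk".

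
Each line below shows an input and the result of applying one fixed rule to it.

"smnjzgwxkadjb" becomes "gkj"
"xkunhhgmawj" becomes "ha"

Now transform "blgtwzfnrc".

Each output is the input with this applied: delete the first 3 characters, then keep one character in every 3, starting at position 3 (positions 3rd, 6th, 9th, ...).
"blgtwzfnrc" → "twzfnrc" → "zr".
(Check on "smnjzgwxkadjb": → "jzgwxkadjb" → "gkj" ✓)

zr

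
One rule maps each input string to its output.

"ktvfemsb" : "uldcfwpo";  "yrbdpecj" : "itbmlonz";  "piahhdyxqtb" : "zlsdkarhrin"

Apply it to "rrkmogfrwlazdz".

bjbnujwkyvqgpb

Rule — shift every letter 10 places forward in the alphabet (wrapping around), then take characters alternately from the front and the back (1st, last, 2nd, 2nd-last, ...).
For "rrkmogfrwlazdz", step one produces "bbuwyqpbgvkjnj"; step two turns that into "bjbnujwkyvqgpb".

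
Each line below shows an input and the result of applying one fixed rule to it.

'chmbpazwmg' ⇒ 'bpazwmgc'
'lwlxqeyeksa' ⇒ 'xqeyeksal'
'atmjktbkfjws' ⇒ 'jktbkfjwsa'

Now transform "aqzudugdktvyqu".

The pattern: move the first 3 characters to the end (rotate left by 3), then delete the last 2 characters.
On "aqzudugdktvyqu" that produces "udugdktvyqua".

udugdktvyqua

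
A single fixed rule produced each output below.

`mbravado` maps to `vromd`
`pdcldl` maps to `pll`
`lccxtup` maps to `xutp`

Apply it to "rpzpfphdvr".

Looking at the pairs, the operation is to sort the characters into reverse alphabetical order, then delete the last 3 characters.
So "rpzpfphdvr" becomes "zvrrppp".

zvrrppp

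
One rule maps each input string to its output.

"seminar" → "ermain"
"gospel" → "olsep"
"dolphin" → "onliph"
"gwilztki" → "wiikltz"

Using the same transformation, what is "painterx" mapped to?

In each case the input is transformed by: delete the first character, then take characters alternately from the front and the back (1st, last, 2nd, 2nd-last, ...).
Doing the same to "painterx": "axirnet".

axirnet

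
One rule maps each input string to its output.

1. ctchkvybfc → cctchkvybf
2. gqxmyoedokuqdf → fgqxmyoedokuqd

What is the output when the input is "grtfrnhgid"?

The transformation: move the last character to the front.
"grtfrnhgid" → "dgrtfrnhgi".

dgrtfrnhgi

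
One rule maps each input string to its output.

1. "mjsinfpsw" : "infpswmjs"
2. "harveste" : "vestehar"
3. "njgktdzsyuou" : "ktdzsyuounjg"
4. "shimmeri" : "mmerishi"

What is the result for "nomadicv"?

adicvnom

What's happening: move the first 3 characters to the end (rotate left by 3).
So "nomadicv" becomes "adicvnom".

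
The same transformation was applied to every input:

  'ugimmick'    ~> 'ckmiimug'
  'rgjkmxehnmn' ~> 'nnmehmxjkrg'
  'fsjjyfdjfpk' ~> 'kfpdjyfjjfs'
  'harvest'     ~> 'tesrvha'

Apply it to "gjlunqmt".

Looking at the pairs, the operation is to swap each adjacent pair of characters (1↔2, 3↔4, ...), then reverse the string.
Applying that to "gjlunqmt" gives "mtnqlugj".
(Check on "harvest": → "ahvrset" → "tesrvha" ✓)

mtnqlugj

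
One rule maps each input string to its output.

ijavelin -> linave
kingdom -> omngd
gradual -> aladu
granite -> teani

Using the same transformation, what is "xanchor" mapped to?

ornch

The rule is to delete the first 2 characters, then move the first 3 characters to the end (rotate left by 3).
On "xanchor": the first step gives "nchor", and the second then gives "ornch".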